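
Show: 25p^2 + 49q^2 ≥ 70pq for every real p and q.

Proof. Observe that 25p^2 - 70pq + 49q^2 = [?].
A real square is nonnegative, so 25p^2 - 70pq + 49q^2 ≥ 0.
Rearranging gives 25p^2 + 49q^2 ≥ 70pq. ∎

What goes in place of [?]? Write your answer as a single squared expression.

(5p - 7q)^2

25p^2 - 70pq + 49q^2 is a perfect-square trinomial: the outer terms are (5p)^2 and (7q)^2, and the cross term is -2·5p·7q.
So 25p^2 - 70pq + 49q^2 = (5p - 7q)^2 ≥ 0.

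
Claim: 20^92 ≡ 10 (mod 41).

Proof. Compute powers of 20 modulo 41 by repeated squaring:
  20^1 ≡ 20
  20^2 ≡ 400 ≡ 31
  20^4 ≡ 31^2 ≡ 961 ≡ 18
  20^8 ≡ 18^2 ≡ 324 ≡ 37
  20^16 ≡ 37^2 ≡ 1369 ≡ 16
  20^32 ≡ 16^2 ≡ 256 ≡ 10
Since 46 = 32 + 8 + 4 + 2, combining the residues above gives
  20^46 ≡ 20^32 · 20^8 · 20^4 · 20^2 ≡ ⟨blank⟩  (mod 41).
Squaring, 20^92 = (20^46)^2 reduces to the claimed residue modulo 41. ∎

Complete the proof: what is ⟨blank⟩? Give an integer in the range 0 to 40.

25

20^32 · 20^8 · 20^4 · 20^2 ≡ 10 · 37 · 18 · 31 = 206460.
206460 mod 41 = 25, so 20^46 ≡ 25 (mod 41).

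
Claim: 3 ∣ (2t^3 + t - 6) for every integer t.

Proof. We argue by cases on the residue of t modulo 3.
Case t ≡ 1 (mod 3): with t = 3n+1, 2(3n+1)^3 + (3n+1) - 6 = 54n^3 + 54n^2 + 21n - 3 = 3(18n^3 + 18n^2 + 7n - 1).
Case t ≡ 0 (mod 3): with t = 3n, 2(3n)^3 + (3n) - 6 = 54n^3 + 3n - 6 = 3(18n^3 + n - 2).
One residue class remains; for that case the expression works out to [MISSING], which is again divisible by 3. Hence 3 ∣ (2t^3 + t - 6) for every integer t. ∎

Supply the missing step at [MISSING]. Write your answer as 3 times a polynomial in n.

3(18n^3 + 36n^2 + 25n + 4)

Only t ≡ 2 (mod 3) is unaccounted for. Put t = 3n+2:
2(3n+2)^3 + (3n+2) - 6 expands to 54n^3 + 108n^2 + 75n + 12,
and factoring out 3 leaves 3(18n^3 + 36n^2 + 25n + 4).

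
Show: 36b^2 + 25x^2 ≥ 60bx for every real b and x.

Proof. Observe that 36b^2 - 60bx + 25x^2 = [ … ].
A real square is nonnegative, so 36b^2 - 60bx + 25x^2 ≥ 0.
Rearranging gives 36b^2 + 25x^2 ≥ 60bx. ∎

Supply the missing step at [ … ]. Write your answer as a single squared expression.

The leading and trailing coefficients are 6^2 and 5^2, and 60 = 2·6·5, so the trinomial is (6b - 5x)^2.
Hence 36b^2 - 60bx + 25x^2 ≥ 0.

(6b - 5x)^2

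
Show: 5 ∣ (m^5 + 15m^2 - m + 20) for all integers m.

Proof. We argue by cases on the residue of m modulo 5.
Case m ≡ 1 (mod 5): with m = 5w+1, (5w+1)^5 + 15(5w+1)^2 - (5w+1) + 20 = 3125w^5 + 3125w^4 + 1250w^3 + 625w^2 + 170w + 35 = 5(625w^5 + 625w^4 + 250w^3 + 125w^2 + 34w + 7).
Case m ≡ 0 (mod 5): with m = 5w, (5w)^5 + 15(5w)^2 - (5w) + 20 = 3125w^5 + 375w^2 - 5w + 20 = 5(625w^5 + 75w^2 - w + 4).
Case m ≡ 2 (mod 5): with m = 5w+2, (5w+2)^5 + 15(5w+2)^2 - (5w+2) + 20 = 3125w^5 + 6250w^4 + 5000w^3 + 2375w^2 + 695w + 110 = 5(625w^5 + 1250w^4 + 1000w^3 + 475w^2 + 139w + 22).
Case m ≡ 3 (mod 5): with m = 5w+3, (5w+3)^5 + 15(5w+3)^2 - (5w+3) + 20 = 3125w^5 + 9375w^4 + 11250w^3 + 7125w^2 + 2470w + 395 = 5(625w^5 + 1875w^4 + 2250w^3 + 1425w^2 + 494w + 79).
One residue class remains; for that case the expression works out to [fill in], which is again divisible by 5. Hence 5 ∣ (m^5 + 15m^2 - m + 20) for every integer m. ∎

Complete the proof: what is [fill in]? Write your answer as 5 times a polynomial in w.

5(625w^5 + 2500w^4 + 4000w^3 + 3275w^2 + 1399w + 256)

The residues treated are {1, 0, 2, 3}, so the missing case is m ≡ 4 (mod 5); write m = 5w+4.
Then (5w+4)^5 + 15(5w+4)^2 - (5w+4) + 20 = 3125w^5 + 12500w^4 + 20000w^3 + 16375w^2 + 6995w + 1280 = 5(625w^5 + 2500w^4 + 4000w^3 + 3275w^2 + 1399w + 256).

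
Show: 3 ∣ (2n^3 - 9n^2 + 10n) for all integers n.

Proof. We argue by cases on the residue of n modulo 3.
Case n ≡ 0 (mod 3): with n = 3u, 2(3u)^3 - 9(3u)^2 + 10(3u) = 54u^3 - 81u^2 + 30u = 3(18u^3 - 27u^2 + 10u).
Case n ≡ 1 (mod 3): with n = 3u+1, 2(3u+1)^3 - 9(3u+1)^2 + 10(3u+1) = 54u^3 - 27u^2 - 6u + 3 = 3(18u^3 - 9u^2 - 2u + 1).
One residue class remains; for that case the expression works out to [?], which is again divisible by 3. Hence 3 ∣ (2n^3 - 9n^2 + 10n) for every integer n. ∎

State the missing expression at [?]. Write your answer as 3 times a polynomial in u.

The residues treated are {0, 1}, so the missing case is n ≡ 2 (mod 3); write n = 3u+2.
Then 2(3u+2)^3 - 9(3u+2)^2 + 10(3u+2) = 54u^3 + 27u^2 - 6u = 3(18u^3 + 9u^2 - 2u).

3(18u^3 + 9u^2 - 2u)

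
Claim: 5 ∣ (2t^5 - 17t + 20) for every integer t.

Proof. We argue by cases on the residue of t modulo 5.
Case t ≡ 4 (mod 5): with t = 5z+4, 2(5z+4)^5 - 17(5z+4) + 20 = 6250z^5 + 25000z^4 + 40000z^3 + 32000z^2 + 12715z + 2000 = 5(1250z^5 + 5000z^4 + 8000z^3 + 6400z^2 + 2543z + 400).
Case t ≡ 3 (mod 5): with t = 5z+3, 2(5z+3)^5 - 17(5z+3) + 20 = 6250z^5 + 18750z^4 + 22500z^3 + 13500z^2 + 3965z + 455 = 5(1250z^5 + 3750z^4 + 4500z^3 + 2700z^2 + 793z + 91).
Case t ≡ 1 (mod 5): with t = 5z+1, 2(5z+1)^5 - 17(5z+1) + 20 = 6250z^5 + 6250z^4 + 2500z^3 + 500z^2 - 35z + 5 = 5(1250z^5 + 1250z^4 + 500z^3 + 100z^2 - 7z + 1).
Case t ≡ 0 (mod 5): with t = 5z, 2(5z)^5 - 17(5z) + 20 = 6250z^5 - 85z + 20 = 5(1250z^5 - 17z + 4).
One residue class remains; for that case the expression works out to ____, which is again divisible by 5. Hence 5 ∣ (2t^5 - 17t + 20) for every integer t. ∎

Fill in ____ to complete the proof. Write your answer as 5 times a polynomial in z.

5(1250z^5 + 2500z^4 + 2000z^3 + 800z^2 + 143z + 10)

Only t ≡ 2 (mod 5) is unaccounted for. Put t = 5z+2:
2(5z+2)^5 - 17(5z+2) + 20 expands to 6250z^5 + 12500z^4 + 10000z^3 + 4000z^2 + 715z + 50,
and factoring out 5 leaves 5(1250z^5 + 2500z^4 + 2000z^3 + 800z^2 + 143z + 10).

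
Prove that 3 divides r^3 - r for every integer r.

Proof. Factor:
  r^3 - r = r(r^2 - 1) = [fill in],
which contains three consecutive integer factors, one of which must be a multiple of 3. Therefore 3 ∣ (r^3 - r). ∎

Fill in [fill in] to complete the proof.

(r - 1)r(r + 1)

r(r^2 - 1) = r(r - 1)(r + 1) = (r - 1)r(r + 1).
These three factors are consecutive integers, so their product is divisible by 3.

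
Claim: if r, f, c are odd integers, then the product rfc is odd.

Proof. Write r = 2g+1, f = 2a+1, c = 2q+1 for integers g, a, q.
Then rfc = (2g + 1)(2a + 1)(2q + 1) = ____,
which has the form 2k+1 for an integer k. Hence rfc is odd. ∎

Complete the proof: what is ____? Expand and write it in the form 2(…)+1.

(2g + 1)(2a + 1)(2q + 1) = 8agq + 4ag + 4aq + 2a + 4gq + 2g + 2q + 1
= 2(4agq + 2ag + 2aq + a + 2gq + g + q) + 1.
Since 4agq + 2ag + 2aq + a + 2gq + g + q is an integer, the product is of the form 2k+1 for an integer k.

2(4agq + 2ag + 2aq + a + 2gq + g + q) + 1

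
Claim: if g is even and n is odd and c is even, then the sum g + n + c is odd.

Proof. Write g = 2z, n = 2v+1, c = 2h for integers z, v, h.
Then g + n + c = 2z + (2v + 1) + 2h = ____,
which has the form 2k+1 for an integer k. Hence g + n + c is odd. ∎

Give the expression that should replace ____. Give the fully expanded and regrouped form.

2(h + v + z) + 1

2z + (2v + 1) + 2h = 2h + 2v + 2z + 1
= 2(h + v + z) + 1.
Since h + v + z is an integer, the sum is of the form 2k+1 for an integer k.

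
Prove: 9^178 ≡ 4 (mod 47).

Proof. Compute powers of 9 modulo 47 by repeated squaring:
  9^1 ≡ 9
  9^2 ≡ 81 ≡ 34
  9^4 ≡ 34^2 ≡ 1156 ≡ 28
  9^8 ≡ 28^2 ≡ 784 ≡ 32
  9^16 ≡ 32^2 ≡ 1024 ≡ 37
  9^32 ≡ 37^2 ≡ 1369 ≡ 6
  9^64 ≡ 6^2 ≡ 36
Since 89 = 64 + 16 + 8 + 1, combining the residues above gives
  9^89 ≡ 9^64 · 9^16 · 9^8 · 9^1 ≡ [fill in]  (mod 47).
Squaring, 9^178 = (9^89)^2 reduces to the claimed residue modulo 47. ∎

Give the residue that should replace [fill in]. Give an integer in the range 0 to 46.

2

Multiply the listed residues: 36 · 37 · 32 · 9 = 1332 → 42624 → 383616.
Reducing modulo 47: 383616 = 8162·47 + 2, so 9^89 ≡ 2.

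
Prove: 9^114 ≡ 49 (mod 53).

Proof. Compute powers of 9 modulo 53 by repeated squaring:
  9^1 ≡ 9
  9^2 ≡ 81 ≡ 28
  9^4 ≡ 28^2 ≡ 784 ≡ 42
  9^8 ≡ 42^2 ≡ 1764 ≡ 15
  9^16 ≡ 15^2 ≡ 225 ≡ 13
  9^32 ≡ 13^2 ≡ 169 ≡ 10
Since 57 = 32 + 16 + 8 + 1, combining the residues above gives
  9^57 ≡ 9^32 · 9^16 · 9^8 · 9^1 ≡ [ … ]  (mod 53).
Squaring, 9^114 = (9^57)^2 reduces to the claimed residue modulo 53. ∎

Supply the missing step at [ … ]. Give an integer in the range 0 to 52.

Multiply the listed residues: 10 · 13 · 15 · 9 = 130 → 1950 → 17550.
Reducing modulo 53: 17550 = 331·53 + 7, so 9^57 ≡ 7.

7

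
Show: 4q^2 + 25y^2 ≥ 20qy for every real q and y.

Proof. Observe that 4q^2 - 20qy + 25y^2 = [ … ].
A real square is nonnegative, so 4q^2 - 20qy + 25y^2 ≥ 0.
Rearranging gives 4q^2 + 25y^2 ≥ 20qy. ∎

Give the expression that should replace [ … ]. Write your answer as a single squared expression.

4q^2 - 20qy + 25y^2 is a perfect-square trinomial: the outer terms are (2q)^2 and (5y)^2, and the cross term is -2·2q·5y.
So 4q^2 - 20qy + 25y^2 = (2q - 5y)^2 ≥ 0.

(2q - 5y)^2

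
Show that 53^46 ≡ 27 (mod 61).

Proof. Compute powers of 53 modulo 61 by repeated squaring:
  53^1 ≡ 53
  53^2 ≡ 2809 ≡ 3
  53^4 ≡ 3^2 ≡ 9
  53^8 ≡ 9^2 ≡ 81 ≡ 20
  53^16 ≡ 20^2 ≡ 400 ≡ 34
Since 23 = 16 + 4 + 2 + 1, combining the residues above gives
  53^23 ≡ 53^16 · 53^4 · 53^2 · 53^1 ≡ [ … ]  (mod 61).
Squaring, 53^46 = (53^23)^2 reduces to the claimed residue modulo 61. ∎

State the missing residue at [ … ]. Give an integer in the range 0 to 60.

37

53^16 · 53^4 · 53^2 · 53^1 ≡ 34 · 9 · 3 · 53 = 48654.
48654 mod 61 = 37, so 53^23 ≡ 37 (mod 61).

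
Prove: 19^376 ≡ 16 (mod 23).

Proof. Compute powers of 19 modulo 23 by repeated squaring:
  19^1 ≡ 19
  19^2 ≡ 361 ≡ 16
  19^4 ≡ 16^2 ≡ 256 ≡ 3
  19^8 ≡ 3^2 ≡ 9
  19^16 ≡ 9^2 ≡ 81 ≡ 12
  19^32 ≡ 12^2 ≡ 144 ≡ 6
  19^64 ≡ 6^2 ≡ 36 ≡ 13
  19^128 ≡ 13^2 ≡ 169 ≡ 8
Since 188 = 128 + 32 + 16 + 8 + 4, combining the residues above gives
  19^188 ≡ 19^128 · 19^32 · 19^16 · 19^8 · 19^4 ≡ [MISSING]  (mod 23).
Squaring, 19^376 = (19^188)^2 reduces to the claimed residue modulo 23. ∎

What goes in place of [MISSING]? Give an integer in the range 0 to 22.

Multiply the listed residues: 8 · 6 · 12 · 9 · 3 = 48 → 576 → 5184 → 15552.
Reducing modulo 23: 15552 = 676·23 + 4, so 19^188 ≡ 4.

4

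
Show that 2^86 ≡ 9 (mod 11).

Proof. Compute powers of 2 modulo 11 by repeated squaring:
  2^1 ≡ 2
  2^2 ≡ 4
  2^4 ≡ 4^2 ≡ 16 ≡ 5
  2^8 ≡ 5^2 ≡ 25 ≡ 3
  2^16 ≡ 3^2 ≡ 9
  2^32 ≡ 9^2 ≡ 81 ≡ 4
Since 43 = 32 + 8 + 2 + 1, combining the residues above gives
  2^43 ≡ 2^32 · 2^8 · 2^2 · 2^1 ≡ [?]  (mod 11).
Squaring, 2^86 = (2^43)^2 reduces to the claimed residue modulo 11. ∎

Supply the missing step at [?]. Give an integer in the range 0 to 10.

Multiply the listed residues: 4 · 3 · 4 · 2 = 12 → 48 → 96.
Reducing modulo 11: 96 = 8·11 + 8, so 2^43 ≡ 8.

8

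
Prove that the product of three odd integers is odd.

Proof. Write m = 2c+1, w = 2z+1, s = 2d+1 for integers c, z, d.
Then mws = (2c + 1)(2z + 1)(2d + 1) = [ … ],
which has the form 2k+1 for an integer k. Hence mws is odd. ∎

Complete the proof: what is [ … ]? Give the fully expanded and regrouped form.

2(4cdz + 2cd + 2cz + c + 2dz + d + z) + 1

Expanding: (2c + 1)(2z + 1)(2d + 1) = 8cdz + 4cd + 4cz + 2c + 4dz + 2d + 2z + 1.
Every term except the constant is even, so this is 2(4cdz + 2cd + 2cz + c + 2dz + d + z) + 1,
and 4cdz + 2cd + 2cz + c + 2dz + d + z ∈ ℤ gives the required form.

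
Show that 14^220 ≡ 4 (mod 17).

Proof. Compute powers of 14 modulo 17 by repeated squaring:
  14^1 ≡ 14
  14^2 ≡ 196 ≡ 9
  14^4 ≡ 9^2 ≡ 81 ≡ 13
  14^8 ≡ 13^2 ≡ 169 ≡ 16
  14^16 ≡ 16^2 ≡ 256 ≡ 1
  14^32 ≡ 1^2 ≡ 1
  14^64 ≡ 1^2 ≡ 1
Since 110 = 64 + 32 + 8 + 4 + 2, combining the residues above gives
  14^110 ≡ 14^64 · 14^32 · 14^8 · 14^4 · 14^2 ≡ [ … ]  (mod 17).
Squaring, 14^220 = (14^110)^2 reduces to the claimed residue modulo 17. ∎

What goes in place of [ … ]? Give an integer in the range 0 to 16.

14^64 · 14^32 · 14^8 · 14^4 · 14^2 ≡ 1 · 1 · 16 · 13 · 9 = 1872.
1872 mod 17 = 2, so 14^110 ≡ 2 (mod 17).

2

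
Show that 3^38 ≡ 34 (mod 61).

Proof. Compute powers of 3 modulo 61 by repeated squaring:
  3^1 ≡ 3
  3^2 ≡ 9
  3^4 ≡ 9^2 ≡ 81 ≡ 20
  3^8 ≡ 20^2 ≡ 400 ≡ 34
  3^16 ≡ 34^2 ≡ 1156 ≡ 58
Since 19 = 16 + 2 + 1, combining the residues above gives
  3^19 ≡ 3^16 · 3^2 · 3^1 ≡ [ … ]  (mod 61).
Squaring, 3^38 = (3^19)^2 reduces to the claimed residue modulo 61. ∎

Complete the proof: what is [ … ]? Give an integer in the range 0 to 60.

3^16 · 3^2 · 3^1 ≡ 58 · 9 · 3 = 1566.
1566 mod 61 = 41, so 3^19 ≡ 41 (mod 61).

41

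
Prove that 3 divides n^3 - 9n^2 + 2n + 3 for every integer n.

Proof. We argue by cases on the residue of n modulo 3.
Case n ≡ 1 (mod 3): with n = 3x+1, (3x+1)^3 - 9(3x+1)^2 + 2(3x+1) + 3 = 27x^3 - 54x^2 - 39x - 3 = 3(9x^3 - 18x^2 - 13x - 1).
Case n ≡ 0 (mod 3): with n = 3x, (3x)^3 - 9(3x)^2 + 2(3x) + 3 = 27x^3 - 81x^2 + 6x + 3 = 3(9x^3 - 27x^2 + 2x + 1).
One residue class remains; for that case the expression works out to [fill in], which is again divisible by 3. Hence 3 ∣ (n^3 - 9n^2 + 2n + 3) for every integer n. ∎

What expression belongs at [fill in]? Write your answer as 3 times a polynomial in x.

Only n ≡ 2 (mod 3) is unaccounted for. Put n = 3x+2:
(3x+2)^3 - 9(3x+2)^2 + 2(3x+2) + 3 expands to 27x^3 - 27x^2 - 66x - 21,
and factoring out 3 leaves 3(9x^3 - 9x^2 - 22x - 7).

3(9x^3 - 9x^2 - 22x - 7)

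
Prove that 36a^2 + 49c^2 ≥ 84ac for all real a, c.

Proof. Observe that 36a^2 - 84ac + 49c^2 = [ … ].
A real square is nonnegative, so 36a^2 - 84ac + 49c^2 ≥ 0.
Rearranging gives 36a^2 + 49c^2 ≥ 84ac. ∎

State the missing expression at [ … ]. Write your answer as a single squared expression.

(6a - 7c)^2

36a^2 - 84ac + 49c^2 is a perfect-square trinomial: the outer terms are (6a)^2 and (7c)^2, and the cross term is -2·6a·7c.
So 36a^2 - 84ac + 49c^2 = (6a - 7c)^2 ≥ 0.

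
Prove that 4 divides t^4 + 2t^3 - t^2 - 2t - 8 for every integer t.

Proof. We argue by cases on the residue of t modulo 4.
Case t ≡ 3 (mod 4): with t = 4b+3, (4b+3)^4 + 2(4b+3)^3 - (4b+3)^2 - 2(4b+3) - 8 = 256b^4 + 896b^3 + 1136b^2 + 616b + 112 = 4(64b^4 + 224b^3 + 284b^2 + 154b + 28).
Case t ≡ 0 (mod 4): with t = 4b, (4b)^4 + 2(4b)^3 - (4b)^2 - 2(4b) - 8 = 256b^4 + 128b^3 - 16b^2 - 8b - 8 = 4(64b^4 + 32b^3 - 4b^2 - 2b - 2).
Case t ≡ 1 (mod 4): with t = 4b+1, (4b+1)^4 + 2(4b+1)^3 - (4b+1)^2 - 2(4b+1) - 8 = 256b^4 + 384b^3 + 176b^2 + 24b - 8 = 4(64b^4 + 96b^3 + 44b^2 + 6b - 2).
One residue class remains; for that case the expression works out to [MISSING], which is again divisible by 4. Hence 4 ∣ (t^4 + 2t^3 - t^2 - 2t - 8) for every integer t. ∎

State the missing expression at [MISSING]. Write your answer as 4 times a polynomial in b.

Only t ≡ 2 (mod 4) is unaccounted for. Put t = 4b+2:
(4b+2)^4 + 2(4b+2)^3 - (4b+2)^2 - 2(4b+2) - 8 expands to 256b^4 + 640b^3 + 560b^2 + 200b + 16,
and factoring out 4 leaves 4(64b^4 + 160b^3 + 140b^2 + 50b + 4).

4(64b^4 + 160b^3 + 140b^2 + 50b + 4)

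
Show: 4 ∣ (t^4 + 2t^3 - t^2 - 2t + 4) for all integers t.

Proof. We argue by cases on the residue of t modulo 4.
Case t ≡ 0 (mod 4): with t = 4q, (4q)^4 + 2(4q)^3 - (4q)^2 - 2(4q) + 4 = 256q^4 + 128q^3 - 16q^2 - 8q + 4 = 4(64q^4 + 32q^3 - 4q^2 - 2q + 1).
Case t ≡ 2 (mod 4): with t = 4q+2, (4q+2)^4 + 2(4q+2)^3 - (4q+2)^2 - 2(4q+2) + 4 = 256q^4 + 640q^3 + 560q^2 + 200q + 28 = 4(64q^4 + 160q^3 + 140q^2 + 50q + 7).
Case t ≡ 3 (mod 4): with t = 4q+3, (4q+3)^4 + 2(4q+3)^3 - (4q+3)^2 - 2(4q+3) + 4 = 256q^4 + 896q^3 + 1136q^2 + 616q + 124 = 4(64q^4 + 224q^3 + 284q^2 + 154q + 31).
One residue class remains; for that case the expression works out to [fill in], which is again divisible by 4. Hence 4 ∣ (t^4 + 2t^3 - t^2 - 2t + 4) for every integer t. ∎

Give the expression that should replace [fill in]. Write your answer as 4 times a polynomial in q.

4(64q^4 + 96q^3 + 44q^2 + 6q + 1)

Only t ≡ 1 (mod 4) is unaccounted for. Put t = 4q+1:
(4q+1)^4 + 2(4q+1)^3 - (4q+1)^2 - 2(4q+1) + 4 expands to 256q^4 + 384q^3 + 176q^2 + 24q + 4,
and factoring out 4 leaves 4(64q^4 + 96q^3 + 44q^2 + 6q + 1).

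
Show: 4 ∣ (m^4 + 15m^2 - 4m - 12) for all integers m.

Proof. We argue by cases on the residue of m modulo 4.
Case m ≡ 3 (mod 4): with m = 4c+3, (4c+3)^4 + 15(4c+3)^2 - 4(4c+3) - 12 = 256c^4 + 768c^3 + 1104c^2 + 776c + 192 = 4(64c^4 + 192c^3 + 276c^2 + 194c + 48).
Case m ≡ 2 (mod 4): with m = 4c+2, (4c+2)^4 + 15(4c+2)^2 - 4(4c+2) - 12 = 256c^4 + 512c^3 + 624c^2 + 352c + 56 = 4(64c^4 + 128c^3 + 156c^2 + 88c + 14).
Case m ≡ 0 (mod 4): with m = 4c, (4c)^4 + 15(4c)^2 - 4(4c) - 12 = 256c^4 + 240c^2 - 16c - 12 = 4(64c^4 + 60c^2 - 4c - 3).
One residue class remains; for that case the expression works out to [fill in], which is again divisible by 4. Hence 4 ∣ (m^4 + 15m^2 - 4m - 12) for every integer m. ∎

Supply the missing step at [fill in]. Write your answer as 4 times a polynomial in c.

4(64c^4 + 64c^3 + 84c^2 + 30c)

Only m ≡ 1 (mod 4) is unaccounted for. Put m = 4c+1:
(4c+1)^4 + 15(4c+1)^2 - 4(4c+1) - 12 expands to 256c^4 + 256c^3 + 336c^2 + 120c,
and factoring out 4 leaves 4(64c^4 + 64c^3 + 84c^2 + 30c).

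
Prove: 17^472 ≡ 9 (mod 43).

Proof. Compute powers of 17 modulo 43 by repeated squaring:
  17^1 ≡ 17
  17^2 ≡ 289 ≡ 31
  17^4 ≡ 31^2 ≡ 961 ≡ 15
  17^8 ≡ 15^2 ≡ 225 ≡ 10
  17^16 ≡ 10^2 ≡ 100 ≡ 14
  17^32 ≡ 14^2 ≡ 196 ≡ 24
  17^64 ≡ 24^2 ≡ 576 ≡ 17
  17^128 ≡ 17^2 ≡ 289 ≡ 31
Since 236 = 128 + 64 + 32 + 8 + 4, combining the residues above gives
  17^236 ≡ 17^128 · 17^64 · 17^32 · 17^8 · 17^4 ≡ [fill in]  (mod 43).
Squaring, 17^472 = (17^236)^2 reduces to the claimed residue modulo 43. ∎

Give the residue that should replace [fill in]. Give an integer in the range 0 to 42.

40

Multiply the listed residues: 31 · 17 · 24 · 10 · 15 = 527 → 12648 → 126480 → 1897200.
Reducing modulo 43: 1897200 = 44120·43 + 40, so 17^236 ≡ 40.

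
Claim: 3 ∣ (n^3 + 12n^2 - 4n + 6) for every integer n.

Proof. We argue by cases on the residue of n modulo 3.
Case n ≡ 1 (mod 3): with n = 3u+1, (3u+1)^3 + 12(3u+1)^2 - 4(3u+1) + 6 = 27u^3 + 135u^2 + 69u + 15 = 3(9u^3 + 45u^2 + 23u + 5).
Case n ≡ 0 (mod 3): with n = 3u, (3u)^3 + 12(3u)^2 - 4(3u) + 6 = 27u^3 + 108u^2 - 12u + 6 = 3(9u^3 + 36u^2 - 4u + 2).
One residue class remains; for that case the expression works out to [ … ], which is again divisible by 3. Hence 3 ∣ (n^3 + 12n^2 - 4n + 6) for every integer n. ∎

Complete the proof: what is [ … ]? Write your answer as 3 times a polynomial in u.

Only n ≡ 2 (mod 3) is unaccounted for. Put n = 3u+2:
(3u+2)^3 + 12(3u+2)^2 - 4(3u+2) + 6 expands to 27u^3 + 162u^2 + 168u + 54,
and factoring out 3 leaves 3(9u^3 + 54u^2 + 56u + 18).

3(9u^3 + 54u^2 + 56u + 18)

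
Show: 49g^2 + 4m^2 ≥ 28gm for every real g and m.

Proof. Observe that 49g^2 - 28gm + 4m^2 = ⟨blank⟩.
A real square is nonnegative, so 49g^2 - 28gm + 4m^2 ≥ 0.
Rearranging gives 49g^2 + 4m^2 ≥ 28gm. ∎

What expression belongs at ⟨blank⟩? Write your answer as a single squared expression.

(7g - 2m)^2

The leading and trailing coefficients are 7^2 and 2^2, and 28 = 2·7·2, so the trinomial is (7g - 2m)^2.
Hence 49g^2 - 28gm + 4m^2 ≥ 0.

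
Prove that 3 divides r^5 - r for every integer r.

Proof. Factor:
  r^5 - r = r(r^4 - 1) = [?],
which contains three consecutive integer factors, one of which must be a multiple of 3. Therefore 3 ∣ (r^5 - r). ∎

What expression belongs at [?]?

r^4 - 1 = (r^2 - 1)(r^2 + 1), and r^2 - 1 = (r-1)(r+1).
So r(r^4 - 1) = (r - 1)r(r + 1)(r^2 + 1).

(r - 1)r(r + 1)(r^2 + 1)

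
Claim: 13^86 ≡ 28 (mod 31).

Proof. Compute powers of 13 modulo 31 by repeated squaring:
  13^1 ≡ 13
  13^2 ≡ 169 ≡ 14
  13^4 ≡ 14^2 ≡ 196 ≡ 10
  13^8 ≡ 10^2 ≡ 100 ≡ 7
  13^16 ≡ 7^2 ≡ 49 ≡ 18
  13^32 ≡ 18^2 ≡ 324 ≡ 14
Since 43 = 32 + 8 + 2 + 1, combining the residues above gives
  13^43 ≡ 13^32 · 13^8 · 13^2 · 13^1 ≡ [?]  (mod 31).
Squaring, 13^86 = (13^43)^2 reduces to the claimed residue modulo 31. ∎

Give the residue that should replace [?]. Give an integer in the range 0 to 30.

13^32 · 13^8 · 13^2 · 13^1 ≡ 14 · 7 · 14 · 13 = 17836.
17836 mod 31 = 11, so 13^43 ≡ 11 (mod 31).

11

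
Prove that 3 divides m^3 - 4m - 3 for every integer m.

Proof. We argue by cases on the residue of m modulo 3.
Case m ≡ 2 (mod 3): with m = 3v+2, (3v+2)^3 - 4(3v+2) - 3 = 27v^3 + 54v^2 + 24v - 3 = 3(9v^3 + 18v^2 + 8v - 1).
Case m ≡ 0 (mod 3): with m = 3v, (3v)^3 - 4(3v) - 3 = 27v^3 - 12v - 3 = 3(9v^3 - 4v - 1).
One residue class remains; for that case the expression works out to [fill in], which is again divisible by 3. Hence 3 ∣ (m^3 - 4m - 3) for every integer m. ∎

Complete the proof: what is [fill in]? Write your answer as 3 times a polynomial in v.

The residues treated are {2, 0}, so the missing case is m ≡ 1 (mod 3); write m = 3v+1.
Then (3v+1)^3 - 4(3v+1) - 3 = 27v^3 + 27v^2 - 3v - 6 = 3(9v^3 + 9v^2 - v - 2).

3(9v^3 + 9v^2 - v - 2)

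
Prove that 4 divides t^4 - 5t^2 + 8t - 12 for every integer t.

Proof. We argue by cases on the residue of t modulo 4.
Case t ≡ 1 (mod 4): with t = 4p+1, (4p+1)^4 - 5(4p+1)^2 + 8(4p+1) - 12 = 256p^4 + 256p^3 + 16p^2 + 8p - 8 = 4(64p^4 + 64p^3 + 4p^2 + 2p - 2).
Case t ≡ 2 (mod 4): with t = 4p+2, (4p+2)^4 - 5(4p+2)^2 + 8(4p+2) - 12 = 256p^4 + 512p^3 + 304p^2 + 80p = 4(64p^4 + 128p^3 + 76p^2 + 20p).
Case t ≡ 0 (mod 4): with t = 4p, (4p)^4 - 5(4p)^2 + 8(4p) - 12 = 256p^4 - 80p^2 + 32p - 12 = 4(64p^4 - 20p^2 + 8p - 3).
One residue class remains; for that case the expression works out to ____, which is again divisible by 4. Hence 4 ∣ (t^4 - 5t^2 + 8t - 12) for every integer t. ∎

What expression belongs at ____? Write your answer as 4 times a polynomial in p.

Only t ≡ 3 (mod 4) is unaccounted for. Put t = 4p+3:
(4p+3)^4 - 5(4p+3)^2 + 8(4p+3) - 12 expands to 256p^4 + 768p^3 + 784p^2 + 344p + 48,
and factoring out 4 leaves 4(64p^4 + 192p^3 + 196p^2 + 86p + 12).

4(64p^4 + 192p^3 + 196p^2 + 86p + 12)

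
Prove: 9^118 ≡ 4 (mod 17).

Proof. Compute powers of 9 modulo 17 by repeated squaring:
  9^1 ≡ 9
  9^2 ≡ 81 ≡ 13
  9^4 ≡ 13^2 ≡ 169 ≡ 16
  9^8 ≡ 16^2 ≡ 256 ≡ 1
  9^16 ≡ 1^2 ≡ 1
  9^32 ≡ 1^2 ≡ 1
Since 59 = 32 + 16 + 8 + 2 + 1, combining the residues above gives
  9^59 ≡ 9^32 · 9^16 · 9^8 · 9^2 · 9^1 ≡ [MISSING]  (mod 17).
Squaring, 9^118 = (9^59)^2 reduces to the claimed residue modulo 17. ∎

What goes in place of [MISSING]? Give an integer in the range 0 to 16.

15

9^32 · 9^16 · 9^8 · 9^2 · 9^1 ≡ 1 · 1 · 1 · 13 · 9 = 117.
117 mod 17 = 15, so 9^59 ≡ 15 (mod 17).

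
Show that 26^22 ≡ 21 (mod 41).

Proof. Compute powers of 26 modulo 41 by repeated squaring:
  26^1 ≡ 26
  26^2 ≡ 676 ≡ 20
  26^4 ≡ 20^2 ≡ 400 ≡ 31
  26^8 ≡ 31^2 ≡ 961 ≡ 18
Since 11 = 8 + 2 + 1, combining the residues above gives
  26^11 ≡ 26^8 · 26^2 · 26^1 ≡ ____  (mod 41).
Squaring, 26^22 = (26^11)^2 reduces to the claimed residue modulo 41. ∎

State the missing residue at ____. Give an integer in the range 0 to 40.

26^8 · 26^2 · 26^1 ≡ 18 · 20 · 26 = 9360.
9360 mod 41 = 12, so 26^11 ≡ 12 (mod 41).

12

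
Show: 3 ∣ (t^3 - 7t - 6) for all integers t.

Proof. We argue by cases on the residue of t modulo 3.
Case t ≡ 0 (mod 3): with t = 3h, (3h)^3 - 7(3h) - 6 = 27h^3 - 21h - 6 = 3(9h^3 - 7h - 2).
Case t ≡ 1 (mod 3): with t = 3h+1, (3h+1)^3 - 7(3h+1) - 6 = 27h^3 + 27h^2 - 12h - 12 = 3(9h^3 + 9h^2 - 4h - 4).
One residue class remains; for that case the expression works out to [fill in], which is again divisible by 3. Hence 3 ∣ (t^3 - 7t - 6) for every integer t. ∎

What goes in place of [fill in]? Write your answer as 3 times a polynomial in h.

Only t ≡ 2 (mod 3) is unaccounted for. Put t = 3h+2:
(3h+2)^3 - 7(3h+2) - 6 expands to 27h^3 + 54h^2 + 15h - 12,
and factoring out 3 leaves 3(9h^3 + 18h^2 + 5h - 4).

3(9h^3 + 18h^2 + 5h - 4)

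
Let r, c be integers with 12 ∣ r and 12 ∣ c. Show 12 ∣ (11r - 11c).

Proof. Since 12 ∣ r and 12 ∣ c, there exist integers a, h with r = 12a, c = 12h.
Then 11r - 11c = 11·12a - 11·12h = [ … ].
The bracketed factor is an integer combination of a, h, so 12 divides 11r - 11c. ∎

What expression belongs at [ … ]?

Each term has a factor of 12: 11·12a - 11·12h = 12·(11a - 11h).
Since 11a - 11h is an integer, 12 ∣ (11r - 11c).

12(11a - 11h)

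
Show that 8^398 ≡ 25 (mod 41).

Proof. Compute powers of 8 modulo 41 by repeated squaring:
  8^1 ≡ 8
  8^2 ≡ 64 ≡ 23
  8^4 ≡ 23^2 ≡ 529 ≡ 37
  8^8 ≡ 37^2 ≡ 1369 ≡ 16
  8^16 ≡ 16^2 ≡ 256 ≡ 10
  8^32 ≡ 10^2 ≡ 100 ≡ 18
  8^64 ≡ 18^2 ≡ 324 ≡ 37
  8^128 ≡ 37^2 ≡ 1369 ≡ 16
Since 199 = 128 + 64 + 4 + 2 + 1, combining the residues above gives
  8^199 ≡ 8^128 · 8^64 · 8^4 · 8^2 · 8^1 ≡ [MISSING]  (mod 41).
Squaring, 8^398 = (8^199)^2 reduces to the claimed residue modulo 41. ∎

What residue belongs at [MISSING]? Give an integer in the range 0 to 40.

8^128 · 8^64 · 8^4 · 8^2 · 8^1 ≡ 16 · 37 · 37 · 23 · 8 = 4030336.
4030336 mod 41 = 36, so 8^199 ≡ 36 (mod 41).

36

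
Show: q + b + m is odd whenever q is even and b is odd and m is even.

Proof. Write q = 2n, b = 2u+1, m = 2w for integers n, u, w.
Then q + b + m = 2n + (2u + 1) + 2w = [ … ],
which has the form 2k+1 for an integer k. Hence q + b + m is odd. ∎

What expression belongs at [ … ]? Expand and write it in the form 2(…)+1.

2n + (2u + 1) + 2w = 2n + 2u + 2w + 1
= 2(n + u + w) + 1.
Since n + u + w is an integer, the sum is of the form 2k+1 for an integer k.

2(n + u + w) + 1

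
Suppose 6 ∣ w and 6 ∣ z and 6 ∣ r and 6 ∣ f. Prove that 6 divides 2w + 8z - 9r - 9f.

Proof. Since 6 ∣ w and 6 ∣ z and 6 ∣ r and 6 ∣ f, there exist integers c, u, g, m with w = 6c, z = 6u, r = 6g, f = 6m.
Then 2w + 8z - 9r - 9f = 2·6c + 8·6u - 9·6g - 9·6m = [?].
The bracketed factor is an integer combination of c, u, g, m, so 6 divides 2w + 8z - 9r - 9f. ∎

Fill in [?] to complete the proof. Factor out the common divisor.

6(2c - 9g - 9m + 8u)

Pull the common 6 out of every term: 2·6c + 8·6u - 9·6g - 9·6m = 6(2c - 9g - 9m + 8u).
2c - 9g - 9m + 8u is an integer, which exhibits the divisibility.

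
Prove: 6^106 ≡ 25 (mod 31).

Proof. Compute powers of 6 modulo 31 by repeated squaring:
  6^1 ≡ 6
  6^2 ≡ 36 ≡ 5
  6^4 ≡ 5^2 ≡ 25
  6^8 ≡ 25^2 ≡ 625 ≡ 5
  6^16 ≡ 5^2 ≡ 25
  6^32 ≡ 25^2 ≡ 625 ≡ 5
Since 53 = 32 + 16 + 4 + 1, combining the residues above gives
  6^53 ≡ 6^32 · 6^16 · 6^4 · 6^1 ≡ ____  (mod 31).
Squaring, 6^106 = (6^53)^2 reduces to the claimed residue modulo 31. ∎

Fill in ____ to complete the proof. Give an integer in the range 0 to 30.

Multiply the listed residues: 5 · 25 · 25 · 6 = 125 → 3125 → 18750.
Reducing modulo 31: 18750 = 604·31 + 26, so 6^53 ≡ 26.

26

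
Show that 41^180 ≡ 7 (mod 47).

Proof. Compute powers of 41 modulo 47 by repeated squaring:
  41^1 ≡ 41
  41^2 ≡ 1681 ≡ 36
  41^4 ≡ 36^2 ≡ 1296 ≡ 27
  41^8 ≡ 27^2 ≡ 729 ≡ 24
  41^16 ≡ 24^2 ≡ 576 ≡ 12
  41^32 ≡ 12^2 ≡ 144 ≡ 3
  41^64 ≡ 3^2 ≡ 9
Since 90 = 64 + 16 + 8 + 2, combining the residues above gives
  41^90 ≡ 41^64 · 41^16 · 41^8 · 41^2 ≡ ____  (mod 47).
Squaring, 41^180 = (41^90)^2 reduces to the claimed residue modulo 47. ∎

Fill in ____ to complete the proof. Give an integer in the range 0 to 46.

Multiply the listed residues: 9 · 12 · 24 · 36 = 108 → 2592 → 93312.
Reducing modulo 47: 93312 = 1985·47 + 17, so 41^90 ≡ 17.

17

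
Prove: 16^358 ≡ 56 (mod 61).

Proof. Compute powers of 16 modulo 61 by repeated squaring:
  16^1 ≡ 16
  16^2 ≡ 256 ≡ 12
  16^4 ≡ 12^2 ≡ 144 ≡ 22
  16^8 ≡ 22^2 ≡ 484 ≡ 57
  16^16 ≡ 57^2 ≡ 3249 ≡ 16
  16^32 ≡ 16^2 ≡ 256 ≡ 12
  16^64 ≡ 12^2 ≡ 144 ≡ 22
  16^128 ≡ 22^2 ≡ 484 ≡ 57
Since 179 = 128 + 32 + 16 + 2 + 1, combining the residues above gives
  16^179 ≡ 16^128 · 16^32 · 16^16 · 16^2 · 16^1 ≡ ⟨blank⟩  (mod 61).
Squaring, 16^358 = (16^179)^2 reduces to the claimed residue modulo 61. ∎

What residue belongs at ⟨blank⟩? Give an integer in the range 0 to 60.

42

Multiply the listed residues: 57 · 12 · 16 · 12 · 16 = 684 → 10944 → 131328 → 2101248.
Reducing modulo 61: 2101248 = 34446·61 + 42, so 16^179 ≡ 42.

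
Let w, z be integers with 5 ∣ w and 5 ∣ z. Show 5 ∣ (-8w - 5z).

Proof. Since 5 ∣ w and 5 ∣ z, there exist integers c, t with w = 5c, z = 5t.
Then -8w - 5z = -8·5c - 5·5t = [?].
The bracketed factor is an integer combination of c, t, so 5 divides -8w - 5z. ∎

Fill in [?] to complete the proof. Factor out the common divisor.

5(-8c - 5t)

Pull the common 5 out of every term: -8·5c - 5·5t = 5(-8c - 5t).
-8c - 5t is an integer, which exhibits the divisibility.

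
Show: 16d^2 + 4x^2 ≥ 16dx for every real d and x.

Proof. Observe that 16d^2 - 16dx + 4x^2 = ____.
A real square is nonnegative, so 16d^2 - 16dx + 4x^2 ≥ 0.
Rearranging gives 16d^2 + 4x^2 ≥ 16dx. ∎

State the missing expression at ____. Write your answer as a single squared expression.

16d^2 - 16dx + 4x^2 is a perfect-square trinomial: the outer terms are (4d)^2 and (2x)^2, and the cross term is -2·4d·2x.
So 16d^2 - 16dx + 4x^2 = (4d - 2x)^2 ≥ 0.

(4d - 2x)^2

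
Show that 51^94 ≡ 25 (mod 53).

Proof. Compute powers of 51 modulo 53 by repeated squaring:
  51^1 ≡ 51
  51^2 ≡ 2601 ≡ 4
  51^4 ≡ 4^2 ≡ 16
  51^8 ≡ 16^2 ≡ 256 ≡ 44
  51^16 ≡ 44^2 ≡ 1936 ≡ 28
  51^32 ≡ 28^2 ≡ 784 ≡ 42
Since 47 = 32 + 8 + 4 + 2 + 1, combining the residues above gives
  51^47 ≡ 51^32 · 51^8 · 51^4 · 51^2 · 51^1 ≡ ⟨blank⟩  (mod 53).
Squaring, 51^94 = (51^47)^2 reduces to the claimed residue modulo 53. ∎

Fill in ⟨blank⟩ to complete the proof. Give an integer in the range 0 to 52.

51^32 · 51^8 · 51^4 · 51^2 · 51^1 ≡ 42 · 44 · 16 · 4 · 51 = 6031872.
6031872 mod 53 = 48, so 51^47 ≡ 48 (mod 53).

48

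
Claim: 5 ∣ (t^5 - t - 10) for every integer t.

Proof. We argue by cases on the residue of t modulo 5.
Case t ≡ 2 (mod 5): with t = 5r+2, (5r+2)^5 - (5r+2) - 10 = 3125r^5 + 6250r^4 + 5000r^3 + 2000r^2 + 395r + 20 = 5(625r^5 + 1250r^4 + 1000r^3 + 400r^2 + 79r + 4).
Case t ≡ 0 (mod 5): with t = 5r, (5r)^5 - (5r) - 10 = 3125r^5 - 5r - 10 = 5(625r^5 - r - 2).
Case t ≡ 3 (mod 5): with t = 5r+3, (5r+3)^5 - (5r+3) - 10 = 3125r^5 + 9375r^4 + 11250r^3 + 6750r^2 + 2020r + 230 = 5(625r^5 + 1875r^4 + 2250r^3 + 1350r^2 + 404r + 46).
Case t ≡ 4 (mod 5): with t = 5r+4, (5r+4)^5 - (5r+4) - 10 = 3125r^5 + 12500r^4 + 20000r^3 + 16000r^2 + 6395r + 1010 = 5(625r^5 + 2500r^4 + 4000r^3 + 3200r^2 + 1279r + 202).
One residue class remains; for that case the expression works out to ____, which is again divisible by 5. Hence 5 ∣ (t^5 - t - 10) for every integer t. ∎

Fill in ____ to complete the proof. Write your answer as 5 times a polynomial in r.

Only t ≡ 1 (mod 5) is unaccounted for. Put t = 5r+1:
(5r+1)^5 - (5r+1) - 10 expands to 3125r^5 + 3125r^4 + 1250r^3 + 250r^2 + 20r - 10,
and factoring out 5 leaves 5(625r^5 + 625r^4 + 250r^3 + 50r^2 + 4r - 2).

5(625r^5 + 625r^4 + 250r^3 + 50r^2 + 4r - 2)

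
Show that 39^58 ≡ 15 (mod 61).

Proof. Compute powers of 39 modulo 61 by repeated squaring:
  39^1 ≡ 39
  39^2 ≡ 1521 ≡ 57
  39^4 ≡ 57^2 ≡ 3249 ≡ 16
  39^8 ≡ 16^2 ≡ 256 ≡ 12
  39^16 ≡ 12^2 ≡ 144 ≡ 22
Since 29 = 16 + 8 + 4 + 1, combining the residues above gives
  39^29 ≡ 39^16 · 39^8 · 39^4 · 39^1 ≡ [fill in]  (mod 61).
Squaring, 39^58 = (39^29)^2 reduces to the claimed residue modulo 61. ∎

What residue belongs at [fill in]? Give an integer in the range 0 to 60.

Multiply the listed residues: 22 · 12 · 16 · 39 = 264 → 4224 → 164736.
Reducing modulo 61: 164736 = 2700·61 + 36, so 39^29 ≡ 36.

36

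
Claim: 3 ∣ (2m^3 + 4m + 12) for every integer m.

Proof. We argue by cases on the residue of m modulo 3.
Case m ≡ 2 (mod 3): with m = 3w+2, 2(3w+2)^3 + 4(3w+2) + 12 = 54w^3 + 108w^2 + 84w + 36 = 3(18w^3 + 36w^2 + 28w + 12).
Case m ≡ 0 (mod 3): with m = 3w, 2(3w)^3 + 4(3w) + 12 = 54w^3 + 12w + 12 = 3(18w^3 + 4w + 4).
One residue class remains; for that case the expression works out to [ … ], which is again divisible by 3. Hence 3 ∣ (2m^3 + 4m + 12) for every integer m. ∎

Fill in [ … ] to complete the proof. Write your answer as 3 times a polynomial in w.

Only m ≡ 1 (mod 3) is unaccounted for. Put m = 3w+1:
2(3w+1)^3 + 4(3w+1) + 12 expands to 54w^3 + 54w^2 + 30w + 18,
and factoring out 3 leaves 3(18w^3 + 18w^2 + 10w + 6).

3(18w^3 + 18w^2 + 10w + 6)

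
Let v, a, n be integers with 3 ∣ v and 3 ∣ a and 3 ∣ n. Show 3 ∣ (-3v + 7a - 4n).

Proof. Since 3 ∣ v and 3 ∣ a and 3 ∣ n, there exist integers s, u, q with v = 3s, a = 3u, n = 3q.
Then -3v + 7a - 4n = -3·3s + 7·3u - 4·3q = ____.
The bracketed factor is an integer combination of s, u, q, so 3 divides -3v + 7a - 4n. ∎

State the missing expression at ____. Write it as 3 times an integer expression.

Each term has a factor of 3: -3·3s + 7·3u - 4·3q = 3·(-4q - 3s + 7u).
Since -4q - 3s + 7u is an integer, 3 ∣ (-3v + 7a - 4n).

3(-4q - 3s + 7u)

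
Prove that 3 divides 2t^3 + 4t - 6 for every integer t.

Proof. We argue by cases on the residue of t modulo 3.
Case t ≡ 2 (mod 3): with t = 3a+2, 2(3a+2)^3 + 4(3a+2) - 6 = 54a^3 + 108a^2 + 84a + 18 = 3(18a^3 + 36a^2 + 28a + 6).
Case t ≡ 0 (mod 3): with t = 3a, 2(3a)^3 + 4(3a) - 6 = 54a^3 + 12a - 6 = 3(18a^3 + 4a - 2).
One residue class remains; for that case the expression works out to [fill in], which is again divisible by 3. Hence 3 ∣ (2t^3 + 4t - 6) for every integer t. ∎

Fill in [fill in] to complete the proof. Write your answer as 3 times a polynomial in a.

3(18a^3 + 18a^2 + 10a)

Only t ≡ 1 (mod 3) is unaccounted for. Put t = 3a+1:
2(3a+1)^3 + 4(3a+1) - 6 expands to 54a^3 + 54a^2 + 30a,
and factoring out 3 leaves 3(18a^3 + 18a^2 + 10a).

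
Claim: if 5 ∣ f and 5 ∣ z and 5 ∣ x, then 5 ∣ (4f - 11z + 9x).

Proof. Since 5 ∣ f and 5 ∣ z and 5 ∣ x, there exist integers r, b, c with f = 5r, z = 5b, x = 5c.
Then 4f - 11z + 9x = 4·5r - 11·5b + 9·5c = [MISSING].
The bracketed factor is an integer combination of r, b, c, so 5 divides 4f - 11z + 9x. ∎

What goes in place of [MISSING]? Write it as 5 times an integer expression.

5(-11b + 9c + 4r)

Pull the common 5 out of every term: 4·5r - 11·5b + 9·5c = 5(-11b + 9c + 4r).
-11b + 9c + 4r is an integer, which exhibits the divisibility.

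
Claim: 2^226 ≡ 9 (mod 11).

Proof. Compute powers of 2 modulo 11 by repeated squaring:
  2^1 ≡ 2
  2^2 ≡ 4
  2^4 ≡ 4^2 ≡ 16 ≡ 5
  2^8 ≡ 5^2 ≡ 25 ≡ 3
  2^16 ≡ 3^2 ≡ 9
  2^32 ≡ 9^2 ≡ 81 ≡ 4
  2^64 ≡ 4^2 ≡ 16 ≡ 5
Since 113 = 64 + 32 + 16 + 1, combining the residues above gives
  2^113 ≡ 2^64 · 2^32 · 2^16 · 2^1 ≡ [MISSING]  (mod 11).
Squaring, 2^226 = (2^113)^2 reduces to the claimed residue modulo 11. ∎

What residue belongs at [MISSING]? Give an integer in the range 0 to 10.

8

2^64 · 2^32 · 2^16 · 2^1 ≡ 5 · 4 · 9 · 2 = 360.
360 mod 11 = 8, so 2^113 ≡ 8 (mod 11).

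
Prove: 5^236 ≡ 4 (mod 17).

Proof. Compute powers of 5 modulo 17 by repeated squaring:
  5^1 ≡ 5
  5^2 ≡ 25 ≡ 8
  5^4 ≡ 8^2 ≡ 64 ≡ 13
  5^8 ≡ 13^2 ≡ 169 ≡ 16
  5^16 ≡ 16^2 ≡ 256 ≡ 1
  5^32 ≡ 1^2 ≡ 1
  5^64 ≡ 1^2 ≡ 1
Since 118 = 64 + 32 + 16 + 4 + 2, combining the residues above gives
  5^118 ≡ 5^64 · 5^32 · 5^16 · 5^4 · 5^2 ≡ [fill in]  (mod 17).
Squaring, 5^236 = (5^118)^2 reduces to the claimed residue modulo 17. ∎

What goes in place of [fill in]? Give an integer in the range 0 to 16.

2

5^64 · 5^32 · 5^16 · 5^4 · 5^2 ≡ 1 · 1 · 1 · 13 · 8 = 104.
104 mod 17 = 2, so 5^118 ≡ 2 (mod 17).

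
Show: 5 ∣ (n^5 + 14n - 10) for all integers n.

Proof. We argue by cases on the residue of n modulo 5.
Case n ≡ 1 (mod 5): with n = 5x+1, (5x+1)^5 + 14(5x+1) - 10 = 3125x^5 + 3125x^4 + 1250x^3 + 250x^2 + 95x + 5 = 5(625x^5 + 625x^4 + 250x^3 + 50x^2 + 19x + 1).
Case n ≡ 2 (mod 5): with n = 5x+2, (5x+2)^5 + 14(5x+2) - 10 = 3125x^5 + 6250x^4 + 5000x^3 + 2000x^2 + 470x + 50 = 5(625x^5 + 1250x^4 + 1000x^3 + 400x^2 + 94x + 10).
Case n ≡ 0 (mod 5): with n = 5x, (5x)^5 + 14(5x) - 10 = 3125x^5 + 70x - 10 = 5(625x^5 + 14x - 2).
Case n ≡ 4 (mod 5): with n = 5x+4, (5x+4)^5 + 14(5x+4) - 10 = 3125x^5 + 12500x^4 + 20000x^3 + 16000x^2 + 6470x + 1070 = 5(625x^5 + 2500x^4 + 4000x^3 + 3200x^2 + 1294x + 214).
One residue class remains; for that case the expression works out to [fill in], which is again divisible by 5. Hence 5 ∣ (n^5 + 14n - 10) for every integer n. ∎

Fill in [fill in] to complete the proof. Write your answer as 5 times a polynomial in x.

5(625x^5 + 1875x^4 + 2250x^3 + 1350x^2 + 419x + 55)

Only n ≡ 3 (mod 5) is unaccounted for. Put n = 5x+3:
(5x+3)^5 + 14(5x+3) - 10 expands to 3125x^5 + 9375x^4 + 11250x^3 + 6750x^2 + 2095x + 275,
and factoring out 5 leaves 5(625x^5 + 1875x^4 + 2250x^3 + 1350x^2 + 419x + 55).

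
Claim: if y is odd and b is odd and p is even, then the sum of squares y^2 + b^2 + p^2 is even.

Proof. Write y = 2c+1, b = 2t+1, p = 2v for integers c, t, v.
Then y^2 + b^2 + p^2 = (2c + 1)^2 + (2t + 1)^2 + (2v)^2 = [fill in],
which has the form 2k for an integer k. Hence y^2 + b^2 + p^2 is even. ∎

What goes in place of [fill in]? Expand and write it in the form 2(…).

Expanding: (2c + 1)^2 + (2t + 1)^2 + (2v)^2 = 4c^2 + 4c + 4t^2 + 4t + 4v^2 + 2.
Every term is even; pulling out the factor of 2 gives 2(2c^2 + 2c + 2t^2 + 2t + 2v^2 + 1).

2(2c^2 + 2c + 2t^2 + 2t + 2v^2 + 1)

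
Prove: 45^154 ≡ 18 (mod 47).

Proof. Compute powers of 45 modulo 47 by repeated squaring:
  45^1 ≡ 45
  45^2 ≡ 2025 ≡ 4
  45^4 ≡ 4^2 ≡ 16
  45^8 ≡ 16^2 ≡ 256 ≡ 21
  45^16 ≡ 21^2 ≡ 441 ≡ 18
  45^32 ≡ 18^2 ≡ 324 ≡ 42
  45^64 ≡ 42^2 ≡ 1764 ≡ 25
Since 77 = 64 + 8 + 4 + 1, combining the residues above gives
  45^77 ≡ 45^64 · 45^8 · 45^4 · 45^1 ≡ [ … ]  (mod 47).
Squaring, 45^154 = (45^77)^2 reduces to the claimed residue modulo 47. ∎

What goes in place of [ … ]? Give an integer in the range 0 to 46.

Multiply the listed residues: 25 · 21 · 16 · 45 = 525 → 8400 → 378000.
Reducing modulo 47: 378000 = 8042·47 + 26, so 45^77 ≡ 26.

26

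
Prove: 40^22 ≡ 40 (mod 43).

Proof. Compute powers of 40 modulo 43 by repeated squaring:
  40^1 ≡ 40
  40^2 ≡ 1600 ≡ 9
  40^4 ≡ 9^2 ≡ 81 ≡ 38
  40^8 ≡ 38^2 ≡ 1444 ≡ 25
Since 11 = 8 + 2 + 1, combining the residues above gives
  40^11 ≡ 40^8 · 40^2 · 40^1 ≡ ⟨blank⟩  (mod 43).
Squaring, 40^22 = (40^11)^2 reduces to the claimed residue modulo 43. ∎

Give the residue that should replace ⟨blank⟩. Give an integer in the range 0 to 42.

40^8 · 40^2 · 40^1 ≡ 25 · 9 · 40 = 9000.
9000 mod 43 = 13, so 40^11 ≡ 13 (mod 43).

13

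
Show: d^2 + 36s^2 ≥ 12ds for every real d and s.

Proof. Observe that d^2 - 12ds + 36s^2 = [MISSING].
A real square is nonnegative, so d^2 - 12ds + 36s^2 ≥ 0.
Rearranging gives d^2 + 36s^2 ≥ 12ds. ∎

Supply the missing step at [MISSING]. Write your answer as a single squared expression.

d^2 - 12ds + 36s^2 is a perfect-square trinomial: the outer terms are (d)^2 and (6s)^2, and the cross term is -2·d·6s.
So d^2 - 12ds + 36s^2 = (d - 6s)^2 ≥ 0.

(d - 6s)^2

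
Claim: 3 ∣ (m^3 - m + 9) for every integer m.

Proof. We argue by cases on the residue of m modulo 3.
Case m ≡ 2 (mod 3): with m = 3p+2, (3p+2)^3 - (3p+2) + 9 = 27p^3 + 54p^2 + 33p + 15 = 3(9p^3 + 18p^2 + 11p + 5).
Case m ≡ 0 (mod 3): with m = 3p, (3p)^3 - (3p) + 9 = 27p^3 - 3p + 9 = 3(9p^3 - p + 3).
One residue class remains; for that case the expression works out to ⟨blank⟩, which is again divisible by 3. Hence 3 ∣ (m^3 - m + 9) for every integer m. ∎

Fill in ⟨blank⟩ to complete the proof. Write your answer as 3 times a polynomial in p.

The residues treated are {2, 0}, so the missing case is m ≡ 1 (mod 3); write m = 3p+1.
Then (3p+1)^3 - (3p+1) + 9 = 27p^3 + 27p^2 + 6p + 9 = 3(9p^3 + 9p^2 + 2p + 3).

3(9p^3 + 9p^2 + 2p + 3)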